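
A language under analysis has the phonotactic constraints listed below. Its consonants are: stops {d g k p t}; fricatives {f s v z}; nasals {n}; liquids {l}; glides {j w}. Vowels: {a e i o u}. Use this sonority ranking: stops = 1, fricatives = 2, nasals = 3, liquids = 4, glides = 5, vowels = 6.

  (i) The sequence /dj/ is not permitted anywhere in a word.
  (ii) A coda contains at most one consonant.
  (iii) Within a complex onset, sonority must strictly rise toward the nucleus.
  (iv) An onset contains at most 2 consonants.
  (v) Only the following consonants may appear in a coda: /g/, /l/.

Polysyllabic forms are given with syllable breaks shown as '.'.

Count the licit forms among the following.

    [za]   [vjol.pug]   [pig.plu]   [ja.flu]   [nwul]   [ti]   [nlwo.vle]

[za] — σ1 onset /z/, coda /∅/ ok → licit
[vjol.pug] — σ1 onset /vj/ (2→5 rises), coda /l/ ok; σ2 onset /p/, coda /g/ ok → licit
[pig.plu] — σ1 onset /p/, coda /g/ ok; σ2 onset /pl/ (1→4 rises), coda /∅/ ok → licit
[ja.flu] — σ1 onset /j/, coda /∅/ ok; σ2 onset /fl/ (2→4 rises), coda /∅/ ok → licit
[nwul] — σ1 onset /nw/ (3→5 rises), coda /l/ ok → licit
[ti] — σ1 onset /t/, coda /∅/ ok → licit
[nlwo.vle] — violates constraint (iv): syllable 1 onset /nlw/ has 3 consonants (> 2) → illicit
Licit: [za], [vjol.pug], [pig.plu], [ja.flu], [nwul], [ti] → 6.

6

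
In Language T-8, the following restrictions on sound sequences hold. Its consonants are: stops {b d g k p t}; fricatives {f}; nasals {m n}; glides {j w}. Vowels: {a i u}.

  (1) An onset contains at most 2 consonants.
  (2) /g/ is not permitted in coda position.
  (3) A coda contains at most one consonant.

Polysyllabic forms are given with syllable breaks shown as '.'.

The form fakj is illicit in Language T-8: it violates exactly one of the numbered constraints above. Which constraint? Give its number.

3

fakj: syllable 1 coda /kj/ has 2 consonants (> 1).
This is a violation of constraint 3: "A coda contains at most one consonant."
The remaining constraints (1, 2) are satisfied.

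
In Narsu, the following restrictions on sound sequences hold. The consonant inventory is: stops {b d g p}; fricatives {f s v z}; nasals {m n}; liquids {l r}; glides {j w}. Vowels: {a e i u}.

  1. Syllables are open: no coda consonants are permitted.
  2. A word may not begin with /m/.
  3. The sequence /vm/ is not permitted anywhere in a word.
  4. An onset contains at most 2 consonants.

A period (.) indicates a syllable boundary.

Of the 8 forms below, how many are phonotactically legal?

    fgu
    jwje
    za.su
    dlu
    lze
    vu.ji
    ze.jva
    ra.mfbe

fgu — σ1 onset /fg/ (2C), coda /∅/ ok → phonotactically legal
jwje — violates constraint 4: syllable 1 onset /jwj/ has 3 consonants (> 2) → phonotactically illegal
za.su — σ1 onset /z/, coda /∅/ ok; σ2 onset /s/, coda /∅/ ok → phonotactically legal
dlu — σ1 onset /dl/ (2C), coda /∅/ ok → phonotactically legal
lze — σ1 onset /lz/ (2C), coda /∅/ ok → phonotactically legal
vu.ji — σ1 onset /v/, coda /∅/ ok; σ2 onset /j/, coda /∅/ ok → phonotactically legal
ze.jva — σ1 onset /z/, coda /∅/ ok; σ2 onset /jv/ (2C), coda /∅/ ok → phonotactically legal
ra.mfbe — violates constraint 4: syllable 2 onset /mfb/ has 3 consonants (> 2) → phonotactically illegal
Phonotactically legal: fgu, za.su, dlu, lze, vu.ji, ze.jva → 6.

6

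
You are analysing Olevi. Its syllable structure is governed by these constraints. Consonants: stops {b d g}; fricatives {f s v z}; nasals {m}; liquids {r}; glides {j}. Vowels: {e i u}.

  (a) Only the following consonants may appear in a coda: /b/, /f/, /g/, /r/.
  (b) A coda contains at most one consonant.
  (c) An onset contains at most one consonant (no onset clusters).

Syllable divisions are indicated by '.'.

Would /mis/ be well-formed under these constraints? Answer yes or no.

no

/mis/ — violates constraint (a): syllable 1 coda contains /s/, which is not a licensed coda consonant → ill-formed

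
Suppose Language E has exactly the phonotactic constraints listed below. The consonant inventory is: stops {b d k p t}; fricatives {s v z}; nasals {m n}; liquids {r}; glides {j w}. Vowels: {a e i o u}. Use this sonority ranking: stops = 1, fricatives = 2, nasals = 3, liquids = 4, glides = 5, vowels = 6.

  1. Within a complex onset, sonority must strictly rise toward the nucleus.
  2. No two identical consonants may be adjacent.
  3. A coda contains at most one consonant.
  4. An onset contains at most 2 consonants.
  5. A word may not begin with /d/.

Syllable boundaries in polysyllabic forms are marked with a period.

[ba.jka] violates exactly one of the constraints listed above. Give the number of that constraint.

1

[ba.jka]: syllable 2 onset /jk/: /j/ (glide, 5) → /k/ (stop, 1) does not rise.
This is a violation of constraint 1: "Within a complex onset, sonority must strictly rise toward the nucleus."
The remaining constraints (2, 3, 4, 5) are satisfied.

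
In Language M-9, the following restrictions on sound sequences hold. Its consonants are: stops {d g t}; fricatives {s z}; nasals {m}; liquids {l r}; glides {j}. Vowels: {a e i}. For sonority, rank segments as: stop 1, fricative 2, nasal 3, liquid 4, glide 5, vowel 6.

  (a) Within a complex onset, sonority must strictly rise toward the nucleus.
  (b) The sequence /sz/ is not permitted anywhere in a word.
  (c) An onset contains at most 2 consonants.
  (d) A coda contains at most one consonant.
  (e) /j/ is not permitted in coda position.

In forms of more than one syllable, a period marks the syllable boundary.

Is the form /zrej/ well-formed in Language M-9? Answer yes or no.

no

/zrej/ — violates constraint (e): syllable 1 coda contains /j/ → ill-formed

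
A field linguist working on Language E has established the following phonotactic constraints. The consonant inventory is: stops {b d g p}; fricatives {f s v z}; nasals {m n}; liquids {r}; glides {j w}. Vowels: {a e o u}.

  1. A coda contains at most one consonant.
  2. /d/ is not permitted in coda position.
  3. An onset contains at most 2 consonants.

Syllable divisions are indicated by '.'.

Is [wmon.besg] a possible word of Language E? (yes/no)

[wmon.besg] — violates constraint 1: syllable 2 coda /sg/ has 2 consonants (> 1) → ill-formed

no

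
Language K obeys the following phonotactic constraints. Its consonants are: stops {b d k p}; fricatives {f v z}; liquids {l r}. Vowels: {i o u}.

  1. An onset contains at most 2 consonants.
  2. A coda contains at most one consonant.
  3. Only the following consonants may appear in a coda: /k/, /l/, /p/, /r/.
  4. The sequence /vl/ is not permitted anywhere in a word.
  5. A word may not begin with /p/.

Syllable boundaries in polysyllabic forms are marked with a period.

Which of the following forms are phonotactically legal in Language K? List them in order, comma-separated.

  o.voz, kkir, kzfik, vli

kkir

o.voz — violates constraint 3: syllable 2 coda contains /z/, which is not a licensed coda consonant → phonotactically illegal
kkir — σ1 onset /kk/ (2C), coda /r/ ok → phonotactically legal
kzfik — violates constraint 1: syllable 1 onset /kzf/ has 3 consonants (> 2) → phonotactically illegal
vli — violates constraint 4: contains banned sequence /vl/ → phonotactically illegal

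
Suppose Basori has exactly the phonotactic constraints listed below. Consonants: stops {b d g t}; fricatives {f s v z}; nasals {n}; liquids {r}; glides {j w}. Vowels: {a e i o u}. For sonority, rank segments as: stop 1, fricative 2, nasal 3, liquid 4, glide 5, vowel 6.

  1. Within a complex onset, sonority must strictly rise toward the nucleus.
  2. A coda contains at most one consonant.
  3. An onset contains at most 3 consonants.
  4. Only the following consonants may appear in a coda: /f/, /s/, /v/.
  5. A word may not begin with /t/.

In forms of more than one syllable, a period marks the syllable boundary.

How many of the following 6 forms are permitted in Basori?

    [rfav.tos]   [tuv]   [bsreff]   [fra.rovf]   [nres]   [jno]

1

[rfav.tos] — violates constraint 1: syllable 1 onset /rf/: /r/ (liquid, 4) → /f/ (fricative, 2) does not rise → not permitted
[tuv] — violates constraint 5: word begins with /t/ → not permitted
[bsreff] — violates constraint 2: syllable 1 coda /ff/ has 2 consonants (> 1) → not permitted
[fra.rovf] — violates constraint 2: syllable 2 coda /vf/ has 2 consonants (> 1) → not permitted
[nres] — σ1 onset /nr/ (3→4 rises), coda /s/ ok → permitted
[jno] — violates constraint 1: syllable 1 onset /jn/: /j/ (glide, 5) → /n/ (nasal, 3) does not rise → not permitted
Permitted: [nres] → 1.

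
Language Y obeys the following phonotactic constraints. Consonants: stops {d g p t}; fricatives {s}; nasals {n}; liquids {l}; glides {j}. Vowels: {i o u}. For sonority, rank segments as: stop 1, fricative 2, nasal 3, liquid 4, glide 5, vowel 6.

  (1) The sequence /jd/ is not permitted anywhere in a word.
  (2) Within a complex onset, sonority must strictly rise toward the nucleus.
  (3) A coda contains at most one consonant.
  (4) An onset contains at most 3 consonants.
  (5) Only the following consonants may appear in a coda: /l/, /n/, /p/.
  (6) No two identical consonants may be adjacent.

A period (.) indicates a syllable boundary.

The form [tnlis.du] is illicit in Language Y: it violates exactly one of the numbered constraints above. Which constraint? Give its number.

5

[tnlis.du]: syllable 1 coda contains /s/, which is not a licensed coda consonant.
This is a violation of constraint 5: "Only the following consonants may appear in a coda: /l/, /n/, /p/."
The remaining constraints (1, 2, 3, 4, 6) are satisfied.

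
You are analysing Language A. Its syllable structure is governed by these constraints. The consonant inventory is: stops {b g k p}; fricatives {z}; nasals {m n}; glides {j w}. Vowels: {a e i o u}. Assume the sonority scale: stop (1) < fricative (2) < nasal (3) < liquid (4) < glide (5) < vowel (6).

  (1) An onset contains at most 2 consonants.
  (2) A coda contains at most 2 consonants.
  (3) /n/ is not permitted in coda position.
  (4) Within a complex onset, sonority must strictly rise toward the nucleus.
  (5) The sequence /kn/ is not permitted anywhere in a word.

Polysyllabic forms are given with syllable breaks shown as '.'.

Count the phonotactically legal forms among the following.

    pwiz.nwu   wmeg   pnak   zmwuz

pwiz.nwu — σ1 onset /pw/ (1→5 rises), coda /z/ ok; σ2 onset /nw/ (3→5 rises), coda /∅/ ok → phonotactically legal
wmeg — violates constraint 4: syllable 1 onset /wm/: /w/ (glide, 5) → /m/ (nasal, 3) does not rise → phonotactically illegal
pnak — σ1 onset /pn/ (1→3 rises), coda /k/ ok → phonotactically legal
zmwuz — violates constraint 1: syllable 1 onset /zmw/ has 3 consonants (> 2) → phonotactically illegal
Phonotactically legal: pwiz.nwu, pnak → 2.

2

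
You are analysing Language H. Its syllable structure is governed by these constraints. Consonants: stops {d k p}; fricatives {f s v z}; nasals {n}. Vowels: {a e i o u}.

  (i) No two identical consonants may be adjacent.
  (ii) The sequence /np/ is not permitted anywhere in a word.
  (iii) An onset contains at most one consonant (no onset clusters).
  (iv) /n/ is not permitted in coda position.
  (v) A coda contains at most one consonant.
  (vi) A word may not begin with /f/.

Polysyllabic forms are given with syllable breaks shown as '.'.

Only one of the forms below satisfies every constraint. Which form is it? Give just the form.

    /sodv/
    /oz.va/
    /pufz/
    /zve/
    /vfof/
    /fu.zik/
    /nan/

/oz.va/

/sodv/ — violates constraint (v): syllable 1 coda /dv/ has 2 consonants (> 1) → not permitted
/oz.va/ — σ1 onset /∅/, coda /z/ ok; σ2 onset /v/, coda /∅/ ok → permitted
/pufz/ — violates constraint (v): syllable 1 coda /fz/ has 2 consonants (> 1) → not permitted
/zve/ — violates constraint (iii): syllable 1 onset /zv/ has 2 consonants (> 1) → not permitted
/vfof/ — violates constraint (iii): syllable 1 onset /vf/ has 2 consonants (> 1) → not permitted
/fu.zik/ — violates constraint (vi): word begins with /f/ → not permitted
/nan/ — violates constraint (iv): syllable 1 coda contains /n/ → not permitted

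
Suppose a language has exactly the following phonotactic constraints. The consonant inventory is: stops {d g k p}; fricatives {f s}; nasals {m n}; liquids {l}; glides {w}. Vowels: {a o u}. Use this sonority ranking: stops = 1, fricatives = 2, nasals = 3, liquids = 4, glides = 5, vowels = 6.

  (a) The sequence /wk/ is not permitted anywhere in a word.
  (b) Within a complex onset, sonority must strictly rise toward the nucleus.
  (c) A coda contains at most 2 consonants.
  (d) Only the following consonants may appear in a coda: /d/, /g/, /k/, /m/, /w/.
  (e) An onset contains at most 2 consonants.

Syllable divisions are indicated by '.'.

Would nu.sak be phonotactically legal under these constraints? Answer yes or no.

yes

nu.sak — σ1 onset /n/, coda /∅/ ok; σ2 onset /s/, coda /k/ ok → phonotactically legal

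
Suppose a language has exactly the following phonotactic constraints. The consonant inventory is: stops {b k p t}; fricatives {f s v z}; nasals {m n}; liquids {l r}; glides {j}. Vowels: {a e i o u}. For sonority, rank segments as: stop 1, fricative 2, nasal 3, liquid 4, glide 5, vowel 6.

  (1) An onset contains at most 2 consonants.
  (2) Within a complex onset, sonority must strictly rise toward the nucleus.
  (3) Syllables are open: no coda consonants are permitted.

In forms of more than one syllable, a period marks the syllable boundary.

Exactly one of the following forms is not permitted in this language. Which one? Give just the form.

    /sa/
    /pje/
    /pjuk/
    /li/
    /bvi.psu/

/pjuk/

/sa/ — σ1 onset /s/, coda /∅/ ok → permitted
/pje/ — σ1 onset /pj/ (1→5 rises), coda /∅/ ok → permitted
/pjuk/ — violates constraint 3: syllable 1 coda /k/ has 1 consonant (> 0) → not permitted
/li/ — σ1 onset /l/, coda /∅/ ok → permitted
/bvi.psu/ — σ1 onset /bv/ (1→2 rises), coda /∅/ ok; σ2 onset /ps/ (1→2 rises), coda /∅/ ok → permitted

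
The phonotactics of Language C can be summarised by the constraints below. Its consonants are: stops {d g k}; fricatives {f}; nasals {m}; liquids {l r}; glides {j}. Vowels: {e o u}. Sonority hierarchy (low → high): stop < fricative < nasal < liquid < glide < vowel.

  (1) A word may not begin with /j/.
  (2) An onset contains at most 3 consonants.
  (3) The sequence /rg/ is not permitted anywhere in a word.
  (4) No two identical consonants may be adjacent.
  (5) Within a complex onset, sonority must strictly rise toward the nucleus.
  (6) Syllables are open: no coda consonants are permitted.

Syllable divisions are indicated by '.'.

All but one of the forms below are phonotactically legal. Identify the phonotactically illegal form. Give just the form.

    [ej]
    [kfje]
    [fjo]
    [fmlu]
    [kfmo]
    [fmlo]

[ej] — violates constraint 6: syllable 1 coda /j/ has 1 consonant (> 0) → phonotactically illegal
[kfje] — σ1 onset /kfj/ (1→2→5 rises), coda /∅/ ok → phonotactically legal
[fjo] — σ1 onset /fj/ (2→5 rises), coda /∅/ ok → phonotactically legal
[fmlu] — σ1 onset /fml/ (2→3→4 rises), coda /∅/ ok → phonotactically legal
[kfmo] — σ1 onset /kfm/ (1→2→3 rises), coda /∅/ ok → phonotactically legal
[fmlo] — σ1 onset /fml/ (2→3→4 rises), coda /∅/ ok → phonotactically legal

[ej]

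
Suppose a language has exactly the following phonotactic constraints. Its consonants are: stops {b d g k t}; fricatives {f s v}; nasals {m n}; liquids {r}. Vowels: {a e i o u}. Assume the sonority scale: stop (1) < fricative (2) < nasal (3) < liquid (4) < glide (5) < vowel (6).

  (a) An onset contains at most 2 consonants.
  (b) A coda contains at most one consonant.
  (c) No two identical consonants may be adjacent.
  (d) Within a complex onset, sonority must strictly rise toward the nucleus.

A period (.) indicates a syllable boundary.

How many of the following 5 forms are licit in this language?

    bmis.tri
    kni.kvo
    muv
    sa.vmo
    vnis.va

5

bmis.tri — σ1 onset /bm/ (1→3 rises), coda /s/ ok; σ2 onset /tr/ (1→4 rises), coda /∅/ ok → licit
kni.kvo — σ1 onset /kn/ (1→3 rises), coda /∅/ ok; σ2 onset /kv/ (1→2 rises), coda /∅/ ok → licit
muv — σ1 onset /m/, coda /v/ ok → licit
sa.vmo — σ1 onset /s/, coda /∅/ ok; σ2 onset /vm/ (2→3 rises), coda /∅/ ok → licit
vnis.va — σ1 onset /vn/ (2→3 rises), coda /s/ ok; σ2 onset /v/, coda /∅/ ok → licit
Licit: bmis.tri, kni.kvo, muv, sa.vmo, vnis.va → 5.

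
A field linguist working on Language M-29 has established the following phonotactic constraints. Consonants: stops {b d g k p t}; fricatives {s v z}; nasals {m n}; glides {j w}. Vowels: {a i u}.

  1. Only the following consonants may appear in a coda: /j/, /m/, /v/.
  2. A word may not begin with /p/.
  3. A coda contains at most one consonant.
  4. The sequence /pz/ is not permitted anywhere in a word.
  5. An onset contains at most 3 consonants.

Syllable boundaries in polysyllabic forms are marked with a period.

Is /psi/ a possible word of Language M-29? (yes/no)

no

/psi/ — violates constraint 2: word begins with /p/ → ill-formed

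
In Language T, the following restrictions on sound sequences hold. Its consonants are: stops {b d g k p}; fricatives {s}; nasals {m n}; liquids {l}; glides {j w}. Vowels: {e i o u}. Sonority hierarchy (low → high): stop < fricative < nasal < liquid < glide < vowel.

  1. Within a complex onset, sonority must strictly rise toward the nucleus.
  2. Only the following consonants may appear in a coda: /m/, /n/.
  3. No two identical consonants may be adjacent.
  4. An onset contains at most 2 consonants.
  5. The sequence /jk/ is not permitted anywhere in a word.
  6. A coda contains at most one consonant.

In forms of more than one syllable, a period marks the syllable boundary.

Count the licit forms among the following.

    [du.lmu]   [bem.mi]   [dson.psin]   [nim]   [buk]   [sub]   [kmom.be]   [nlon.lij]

3

[du.lmu] — violates constraint 1: syllable 2 onset /lm/: /l/ (liquid, 4) → /m/ (nasal, 3) does not rise → illicit
[bem.mi] — violates constraint 3: adjacent identical consonants /mm/ → illicit
[dson.psin] — σ1 onset /ds/ (1→2 rises), coda /n/ ok; σ2 onset /ps/ (1→2 rises), coda /n/ ok → licit
[nim] — σ1 onset /n/, coda /m/ ok → licit
[buk] — violates constraint 2: syllable 1 coda contains /k/, which is not a licensed coda consonant → illicit
[sub] — violates constraint 2: syllable 1 coda contains /b/, which is not a licensed coda consonant → illicit
[kmom.be] — σ1 onset /km/ (1→3 rises), coda /m/ ok; σ2 onset /b/, coda /∅/ ok → licit
[nlon.lij] — violates constraint 2: syllable 2 coda contains /j/, which is not a licensed coda consonant → illicit
Licit: [dson.psin], [nim], [kmom.be] → 3.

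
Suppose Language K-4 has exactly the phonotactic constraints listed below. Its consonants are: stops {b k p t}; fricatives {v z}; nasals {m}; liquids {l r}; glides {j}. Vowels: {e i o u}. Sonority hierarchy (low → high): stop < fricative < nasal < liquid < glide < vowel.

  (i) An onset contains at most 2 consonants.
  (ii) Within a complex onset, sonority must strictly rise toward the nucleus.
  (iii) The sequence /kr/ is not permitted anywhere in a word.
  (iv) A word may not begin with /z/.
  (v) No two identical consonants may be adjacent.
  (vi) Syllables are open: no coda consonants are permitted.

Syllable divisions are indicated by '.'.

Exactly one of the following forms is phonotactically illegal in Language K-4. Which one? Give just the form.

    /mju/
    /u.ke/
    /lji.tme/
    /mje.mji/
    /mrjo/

/mrjo/

/mju/ — σ1 onset /mj/ (3→5 rises), coda /∅/ ok → phonotactically legal
/u.ke/ — σ1 onset /∅/, coda /∅/ ok; σ2 onset /k/, coda /∅/ ok → phonotactically legal
/lji.tme/ — σ1 onset /lj/ (4→5 rises), coda /∅/ ok; σ2 onset /tm/ (1→3 rises), coda /∅/ ok → phonotactically legal
/mje.mji/ — σ1 onset /mj/ (3→5 rises), coda /∅/ ok; σ2 onset /mj/ (3→5 rises), coda /∅/ ok → phonotactically legal
/mrjo/ — violates constraint (i): syllable 1 onset /mrj/ has 3 consonants (> 2) → phonotactically illegal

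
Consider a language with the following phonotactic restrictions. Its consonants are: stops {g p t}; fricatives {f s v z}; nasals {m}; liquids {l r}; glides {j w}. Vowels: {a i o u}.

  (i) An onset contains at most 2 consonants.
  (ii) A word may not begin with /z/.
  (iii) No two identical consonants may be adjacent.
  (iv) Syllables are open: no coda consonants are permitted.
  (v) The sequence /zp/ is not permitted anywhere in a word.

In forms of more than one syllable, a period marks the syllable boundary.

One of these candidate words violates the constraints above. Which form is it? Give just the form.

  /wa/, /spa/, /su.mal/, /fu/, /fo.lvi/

/wa/ — σ1 onset /w/, coda /∅/ ok → permitted
/spa/ — σ1 onset /sp/ (2C), coda /∅/ ok → permitted
/su.mal/ — violates constraint (iv): syllable 2 coda /l/ has 1 consonant (> 0) → not permitted
/fu/ — σ1 onset /f/, coda /∅/ ok → permitted
/fo.lvi/ — σ1 onset /f/, coda /∅/ ok; σ2 onset /lv/ (2C), coda /∅/ ok → permitted

/su.mal/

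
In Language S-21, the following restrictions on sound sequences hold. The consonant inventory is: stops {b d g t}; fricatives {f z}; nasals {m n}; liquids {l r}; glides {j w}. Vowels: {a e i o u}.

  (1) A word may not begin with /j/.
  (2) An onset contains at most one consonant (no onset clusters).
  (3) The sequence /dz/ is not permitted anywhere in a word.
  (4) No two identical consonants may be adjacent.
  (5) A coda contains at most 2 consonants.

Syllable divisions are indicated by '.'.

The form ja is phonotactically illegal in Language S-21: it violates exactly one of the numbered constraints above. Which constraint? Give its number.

1

ja: word begins with /j/.
This is a violation of constraint 1: "A word may not begin with /j/."
The remaining constraints (2, 3, 4, 5) are satisfied.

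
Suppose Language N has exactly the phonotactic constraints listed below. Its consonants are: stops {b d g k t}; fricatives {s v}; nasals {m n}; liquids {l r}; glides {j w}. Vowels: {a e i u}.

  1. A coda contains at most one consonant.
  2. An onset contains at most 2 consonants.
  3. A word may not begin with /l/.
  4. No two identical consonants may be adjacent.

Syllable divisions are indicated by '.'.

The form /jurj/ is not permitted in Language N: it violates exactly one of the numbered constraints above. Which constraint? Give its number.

/jurj/: syllable 1 coda /rj/ has 2 consonants (> 1).
This is a violation of constraint 1: "A coda contains at most one consonant."
The remaining constraints (2, 3, 4) are satisfied.

1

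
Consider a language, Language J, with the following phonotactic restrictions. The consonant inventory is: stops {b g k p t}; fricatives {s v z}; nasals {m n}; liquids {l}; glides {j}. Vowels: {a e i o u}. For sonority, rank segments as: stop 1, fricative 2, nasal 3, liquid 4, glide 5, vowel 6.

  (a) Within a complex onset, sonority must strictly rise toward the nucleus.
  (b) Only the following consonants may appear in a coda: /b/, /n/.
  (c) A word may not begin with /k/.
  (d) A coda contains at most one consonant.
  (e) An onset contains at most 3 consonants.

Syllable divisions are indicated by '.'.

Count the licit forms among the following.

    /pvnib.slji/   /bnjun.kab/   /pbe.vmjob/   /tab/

3

/pvnib.slji/ — σ1 onset /pvn/ (1→2→3 rises), coda /b/ ok; σ2 onset /slj/ (2→4→5 rises), coda /∅/ ok → licit
/bnjun.kab/ — σ1 onset /bnj/ (1→3→5 rises), coda /n/ ok; σ2 onset /k/, coda /b/ ok → licit
/pbe.vmjob/ — violates constraint (a): syllable 1 onset /pb/: /p/ (stop, 1) → /b/ (stop, 1) does not rise → illicit
/tab/ — σ1 onset /t/, coda /b/ ok → licit
Licit: /pvnib.slji/, /bnjun.kab/, /tab/ → 3.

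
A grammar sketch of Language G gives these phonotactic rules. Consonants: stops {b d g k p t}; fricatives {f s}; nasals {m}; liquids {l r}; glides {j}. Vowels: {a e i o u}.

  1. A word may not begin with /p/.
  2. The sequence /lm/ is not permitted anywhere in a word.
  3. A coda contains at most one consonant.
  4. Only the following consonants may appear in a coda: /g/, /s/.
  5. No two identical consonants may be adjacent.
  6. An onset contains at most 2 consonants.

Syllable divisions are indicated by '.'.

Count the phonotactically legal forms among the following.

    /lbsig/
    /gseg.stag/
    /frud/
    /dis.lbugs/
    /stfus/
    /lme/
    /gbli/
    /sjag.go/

1

/lbsig/ — violates constraint 6: syllable 1 onset /lbs/ has 3 consonants (> 2) → phonotactically illegal
/gseg.stag/ — σ1 onset /gs/ (2C), coda /g/ ok; σ2 onset /st/ (2C), coda /g/ ok → phonotactically legal
/frud/ — violates constraint 4: syllable 1 coda contains /d/, which is not a licensed coda consonant → phonotactically illegal
/dis.lbugs/ — violates constraint 3: syllable 2 coda /gs/ has 2 consonants (> 1) → phonotactically illegal
/stfus/ — violates constraint 6: syllable 1 onset /stf/ has 3 consonants (> 2) → phonotactically illegal
/lme/ — violates constraint 2: contains banned sequence /lm/ → phonotactically illegal
/gbli/ — violates constraint 6: syllable 1 onset /gbl/ has 3 consonants (> 2) → phonotactically illegal
/sjag.go/ — violates constraint 5: adjacent identical consonants /gg/ → phonotactically illegal
Phonotactically legal: /gseg.stag/ → 1.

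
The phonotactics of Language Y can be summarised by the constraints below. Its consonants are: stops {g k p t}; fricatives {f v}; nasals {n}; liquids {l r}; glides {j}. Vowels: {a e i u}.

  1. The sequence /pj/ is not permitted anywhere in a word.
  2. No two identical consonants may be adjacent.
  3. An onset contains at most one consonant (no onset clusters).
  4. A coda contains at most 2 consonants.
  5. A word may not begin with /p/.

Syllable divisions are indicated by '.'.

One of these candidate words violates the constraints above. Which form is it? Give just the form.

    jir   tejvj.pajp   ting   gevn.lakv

tejvj.pajp

jir — σ1 onset /j/, coda /r/ ok → licit
tejvj.pajp — violates constraint 4: syllable 1 coda /jvj/ has 3 consonants (> 2) → illicit
ting — σ1 onset /t/, coda /ng/ (2C) ok → licit
gevn.lakv — σ1 onset /g/, coda /vn/ (2C) ok; σ2 onset /l/, coda /kv/ (2C) ok → licit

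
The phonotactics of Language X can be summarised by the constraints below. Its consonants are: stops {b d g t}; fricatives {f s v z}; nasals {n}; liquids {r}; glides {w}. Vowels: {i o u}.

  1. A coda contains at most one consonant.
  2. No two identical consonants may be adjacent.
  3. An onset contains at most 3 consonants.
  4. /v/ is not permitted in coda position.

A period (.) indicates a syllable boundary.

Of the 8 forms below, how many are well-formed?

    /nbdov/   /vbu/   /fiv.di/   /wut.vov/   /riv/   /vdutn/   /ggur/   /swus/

/nbdov/ — violates constraint 4: syllable 1 coda contains /v/ → ill-formed
/vbu/ — σ1 onset /vb/ (2C), coda /∅/ ok → well-formed
/fiv.di/ — violates constraint 4: syllable 1 coda contains /v/ → ill-formed
/wut.vov/ — violates constraint 4: syllable 2 coda contains /v/ → ill-formed
/riv/ — violates constraint 4: syllable 1 coda contains /v/ → ill-formed
/vdutn/ — violates constraint 1: syllable 1 coda /tn/ has 2 consonants (> 1) → ill-formed
/ggur/ — violates constraint 2: adjacent identical consonants /gg/ → ill-formed
/swus/ — σ1 onset /sw/ (2C), coda /s/ ok → well-formed
Well-formed: /vbu/, /swus/ → 2.

2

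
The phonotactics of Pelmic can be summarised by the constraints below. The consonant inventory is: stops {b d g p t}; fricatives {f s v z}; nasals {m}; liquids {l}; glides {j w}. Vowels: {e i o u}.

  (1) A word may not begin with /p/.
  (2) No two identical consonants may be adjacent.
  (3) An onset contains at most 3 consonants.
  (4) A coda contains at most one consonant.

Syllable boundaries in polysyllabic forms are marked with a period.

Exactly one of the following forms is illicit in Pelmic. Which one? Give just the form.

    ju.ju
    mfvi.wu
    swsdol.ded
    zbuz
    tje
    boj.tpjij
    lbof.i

ju.ju — σ1 onset /j/, coda /∅/ ok; σ2 onset /j/, coda /∅/ ok → licit
mfvi.wu — σ1 onset /mfv/ (3C), coda /∅/ ok; σ2 onset /w/, coda /∅/ ok → licit
swsdol.ded — violates constraint 3: syllable 1 onset /swsd/ has 4 consonants (> 3) → illicit
zbuz — σ1 onset /zb/ (2C), coda /z/ ok → licit
tje — σ1 onset /tj/ (2C), coda /∅/ ok → licit
boj.tpjij — σ1 onset /b/, coda /j/ ok; σ2 onset /tpj/ (3C), coda /j/ ok → licit
lbof.i — σ1 onset /lb/ (2C), coda /f/ ok; σ2 onset /∅/, coda /∅/ ok → licit

swsdol.ded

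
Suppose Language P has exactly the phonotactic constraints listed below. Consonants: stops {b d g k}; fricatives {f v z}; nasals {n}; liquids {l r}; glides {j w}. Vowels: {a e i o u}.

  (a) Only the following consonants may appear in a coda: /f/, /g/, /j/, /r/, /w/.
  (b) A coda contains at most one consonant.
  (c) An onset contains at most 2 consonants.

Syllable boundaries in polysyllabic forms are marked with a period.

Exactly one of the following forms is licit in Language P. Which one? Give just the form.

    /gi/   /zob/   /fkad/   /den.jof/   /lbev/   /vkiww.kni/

/gi/ — σ1 onset /g/, coda /∅/ ok → licit
/zob/ — violates constraint (a): syllable 1 coda contains /b/, which is not a licensed coda consonant → illicit
/fkad/ — violates constraint (a): syllable 1 coda contains /d/, which is not a licensed coda consonant → illicit
/den.jof/ — violates constraint (a): syllable 1 coda contains /n/, which is not a licensed coda consonant → illicit
/lbev/ — violates constraint (a): syllable 1 coda contains /v/, which is not a licensed coda consonant → illicit
/vkiww.kni/ — violates constraint (b): syllable 1 coda /ww/ has 2 consonants (> 1) → illicit

/gi/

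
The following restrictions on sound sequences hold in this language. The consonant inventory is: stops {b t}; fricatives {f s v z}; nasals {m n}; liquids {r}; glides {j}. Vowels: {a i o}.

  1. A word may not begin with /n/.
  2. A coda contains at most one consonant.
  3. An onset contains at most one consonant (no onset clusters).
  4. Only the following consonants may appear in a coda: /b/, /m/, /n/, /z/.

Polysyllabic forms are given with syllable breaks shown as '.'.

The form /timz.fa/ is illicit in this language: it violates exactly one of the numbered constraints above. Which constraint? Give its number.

2

/timz.fa/: syllable 1 coda /mz/ has 2 consonants (> 1).
This is a violation of constraint 2: "A coda contains at most one consonant."
The remaining constraints (1, 3, 4) are satisfied.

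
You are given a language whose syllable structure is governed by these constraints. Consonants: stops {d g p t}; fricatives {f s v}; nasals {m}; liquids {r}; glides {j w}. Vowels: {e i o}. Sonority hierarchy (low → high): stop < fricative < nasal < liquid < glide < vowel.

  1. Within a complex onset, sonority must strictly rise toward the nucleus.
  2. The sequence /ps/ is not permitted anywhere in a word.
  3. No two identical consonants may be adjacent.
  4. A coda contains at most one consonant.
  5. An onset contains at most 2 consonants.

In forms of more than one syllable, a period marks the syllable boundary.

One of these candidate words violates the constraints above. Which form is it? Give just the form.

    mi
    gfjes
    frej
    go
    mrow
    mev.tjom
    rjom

mi — σ1 onset /m/, coda /∅/ ok → well-formed
gfjes — violates constraint 5: syllable 1 onset /gfj/ has 3 consonants (> 2) → ill-formed
frej — σ1 onset /fr/ (2→4 rises), coda /j/ ok → well-formed
go — σ1 onset /g/, coda /∅/ ok → well-formed
mrow — σ1 onset /mr/ (3→4 rises), coda /w/ ok → well-formed
mev.tjom — σ1 onset /m/, coda /v/ ok; σ2 onset /tj/ (1→5 rises), coda /m/ ok → well-formed
rjom — σ1 onset /rj/ (4→5 rises), coda /m/ ok → well-formed

gfjes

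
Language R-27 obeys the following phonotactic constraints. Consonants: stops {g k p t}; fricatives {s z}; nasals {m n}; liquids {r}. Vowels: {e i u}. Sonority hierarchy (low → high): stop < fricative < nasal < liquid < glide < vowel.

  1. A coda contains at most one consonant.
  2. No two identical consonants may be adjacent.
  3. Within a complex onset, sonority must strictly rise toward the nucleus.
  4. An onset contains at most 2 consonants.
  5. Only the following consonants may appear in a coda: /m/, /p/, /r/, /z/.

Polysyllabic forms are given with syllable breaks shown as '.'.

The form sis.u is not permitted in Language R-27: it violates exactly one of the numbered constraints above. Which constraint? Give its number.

sis.u: syllable 1 coda contains /s/, which is not a licensed coda consonant.
This is a violation of constraint 5: "Only the following consonants may appear in a coda: /m/, /p/, /r/, /z/."
The remaining constraints (1, 2, 3, 4) are satisfied.

5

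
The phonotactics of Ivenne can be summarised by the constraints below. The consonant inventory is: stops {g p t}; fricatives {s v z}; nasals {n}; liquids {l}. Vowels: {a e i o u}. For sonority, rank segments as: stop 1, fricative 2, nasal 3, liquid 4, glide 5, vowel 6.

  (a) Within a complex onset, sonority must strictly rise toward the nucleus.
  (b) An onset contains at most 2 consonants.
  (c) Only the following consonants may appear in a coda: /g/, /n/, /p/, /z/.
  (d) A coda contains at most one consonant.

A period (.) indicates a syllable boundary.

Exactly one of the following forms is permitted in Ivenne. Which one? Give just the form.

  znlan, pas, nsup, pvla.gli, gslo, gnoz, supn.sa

znlan — violates constraint (b): syllable 1 onset /znl/ has 3 consonants (> 2) → not permitted
pas — violates constraint (c): syllable 1 coda contains /s/, which is not a licensed coda consonant → not permitted
nsup — violates constraint (a): syllable 1 onset /ns/: /n/ (nasal, 3) → /s/ (fricative, 2) does not rise → not permitted
pvla.gli — violates constraint (b): syllable 1 onset /pvl/ has 3 consonants (> 2) → not permitted
gslo — violates constraint (b): syllable 1 onset /gsl/ has 3 consonants (> 2) → not permitted
gnoz — σ1 onset /gn/ (1→3 rises), coda /z/ ok → permitted
supn.sa — violates constraint (d): syllable 1 coda /pn/ has 2 consonants (> 1) → not permitted

gnoz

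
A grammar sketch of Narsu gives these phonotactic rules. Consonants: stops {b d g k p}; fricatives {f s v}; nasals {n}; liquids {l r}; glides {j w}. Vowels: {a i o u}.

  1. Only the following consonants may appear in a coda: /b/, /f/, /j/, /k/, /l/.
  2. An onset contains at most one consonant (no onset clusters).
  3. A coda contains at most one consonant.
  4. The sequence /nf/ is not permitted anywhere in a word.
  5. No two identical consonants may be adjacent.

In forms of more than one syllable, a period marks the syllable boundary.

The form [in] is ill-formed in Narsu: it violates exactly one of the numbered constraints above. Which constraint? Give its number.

1

[in]: syllable 1 coda contains /n/, which is not a licensed coda consonant.
This is a violation of constraint 1: "Only the following consonants may appear in a coda: /b/, /f/, /j/, /k/, /l/."
The remaining constraints (2, 3, 4, 5) are satisfied.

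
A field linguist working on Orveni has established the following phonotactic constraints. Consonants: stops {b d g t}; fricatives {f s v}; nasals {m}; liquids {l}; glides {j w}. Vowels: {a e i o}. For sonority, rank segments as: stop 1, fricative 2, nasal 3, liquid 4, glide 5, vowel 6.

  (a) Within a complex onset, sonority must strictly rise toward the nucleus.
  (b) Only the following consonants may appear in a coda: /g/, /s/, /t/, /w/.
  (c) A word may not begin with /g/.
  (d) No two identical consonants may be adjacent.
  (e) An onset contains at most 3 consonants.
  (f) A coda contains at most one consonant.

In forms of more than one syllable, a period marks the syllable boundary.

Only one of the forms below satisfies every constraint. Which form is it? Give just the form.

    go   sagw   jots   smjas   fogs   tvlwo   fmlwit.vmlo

smjas

go — violates constraint (c): word begins with /g/ → illicit
sagw — violates constraint (f): syllable 1 coda /gw/ has 2 consonants (> 1) → illicit
jots — violates constraint (f): syllable 1 coda /ts/ has 2 consonants (> 1) → illicit
smjas — σ1 onset /smj/ (2→3→5 rises), coda /s/ ok → licit
fogs — violates constraint (f): syllable 1 coda /gs/ has 2 consonants (> 1) → illicit
tvlwo — violates constraint (e): syllable 1 onset /tvlw/ has 4 consonants (> 3) → illicit
fmlwit.vmlo — violates constraint (e): syllable 1 onset /fmlw/ has 4 consonants (> 3) → illicit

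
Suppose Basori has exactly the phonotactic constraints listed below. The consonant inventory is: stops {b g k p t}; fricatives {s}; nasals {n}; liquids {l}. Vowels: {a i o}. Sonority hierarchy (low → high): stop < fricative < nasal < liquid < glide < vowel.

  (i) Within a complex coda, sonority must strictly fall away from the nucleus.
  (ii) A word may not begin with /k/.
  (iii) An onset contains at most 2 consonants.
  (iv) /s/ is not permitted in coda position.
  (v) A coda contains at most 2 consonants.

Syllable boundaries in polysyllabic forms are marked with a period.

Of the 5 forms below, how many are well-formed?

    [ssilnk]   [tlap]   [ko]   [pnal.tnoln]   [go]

3

[ssilnk] — violates constraint (v): syllable 1 coda /lnk/ has 3 consonants (> 2) → ill-formed
[tlap] — σ1 onset /tl/ (2C), coda /p/ ok → well-formed
[ko] — violates constraint (ii): word begins with /k/ → ill-formed
[pnal.tnoln] — σ1 onset /pn/ (2C), coda /l/ ok; σ2 onset /tn/ (2C), coda /ln/ (4→3 falls) ok → well-formed
[go] — σ1 onset /g/, coda /∅/ ok → well-formed
Well-formed: [tlap], [pnal.tnoln], [go] → 3.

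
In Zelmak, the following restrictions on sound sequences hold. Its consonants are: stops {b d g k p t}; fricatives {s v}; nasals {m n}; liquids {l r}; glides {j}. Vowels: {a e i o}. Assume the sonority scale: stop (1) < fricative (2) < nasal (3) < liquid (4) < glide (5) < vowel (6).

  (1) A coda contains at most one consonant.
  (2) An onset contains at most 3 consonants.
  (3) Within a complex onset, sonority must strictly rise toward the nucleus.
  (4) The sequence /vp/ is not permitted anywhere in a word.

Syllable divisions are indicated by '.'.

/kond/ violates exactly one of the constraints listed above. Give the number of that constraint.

1

/kond/: syllable 1 coda /nd/ has 2 consonants (> 1).
This is a violation of constraint 1: "A coda contains at most one consonant."
The remaining constraints (2, 3, 4) are satisfied.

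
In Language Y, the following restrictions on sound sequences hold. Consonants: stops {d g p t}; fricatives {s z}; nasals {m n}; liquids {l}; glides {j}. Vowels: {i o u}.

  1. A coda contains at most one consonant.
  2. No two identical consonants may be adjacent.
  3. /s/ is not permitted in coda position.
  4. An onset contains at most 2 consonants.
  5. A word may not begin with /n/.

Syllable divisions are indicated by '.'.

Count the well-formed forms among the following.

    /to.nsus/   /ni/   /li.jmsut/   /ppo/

0

/to.nsus/ — violates constraint 3: syllable 2 coda contains /s/ → ill-formed
/ni/ — violates constraint 5: word begins with /n/ → ill-formed
/li.jmsut/ — violates constraint 4: syllable 2 onset /jms/ has 3 consonants (> 2) → ill-formed
/ppo/ — violates constraint 2: adjacent identical consonants /pp/ → ill-formed
No form is well-formed → 0.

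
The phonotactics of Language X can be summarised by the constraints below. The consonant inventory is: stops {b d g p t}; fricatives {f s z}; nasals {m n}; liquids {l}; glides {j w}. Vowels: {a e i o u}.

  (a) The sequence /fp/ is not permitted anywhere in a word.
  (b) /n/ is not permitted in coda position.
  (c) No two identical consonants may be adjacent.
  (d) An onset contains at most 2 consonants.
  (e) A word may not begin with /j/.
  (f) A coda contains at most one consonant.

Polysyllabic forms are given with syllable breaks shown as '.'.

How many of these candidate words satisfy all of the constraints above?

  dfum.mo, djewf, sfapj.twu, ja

0

dfum.mo — violates constraint (c): adjacent identical consonants /mm/ → ill-formed
djewf — violates constraint (f): syllable 1 coda /wf/ has 2 consonants (> 1) → ill-formed
sfapj.twu — violates constraint (f): syllable 1 coda /pj/ has 2 consonants (> 1) → ill-formed
ja — violates constraint (e): word begins with /j/ → ill-formed
No form is well-formed → 0.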